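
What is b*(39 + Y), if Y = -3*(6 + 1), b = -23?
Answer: -414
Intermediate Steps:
Y = -21 (Y = -3*7 = -21)
b*(39 + Y) = -23*(39 - 21) = -23*18 = -414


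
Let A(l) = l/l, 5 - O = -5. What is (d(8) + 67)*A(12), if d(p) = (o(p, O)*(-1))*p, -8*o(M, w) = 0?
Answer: 67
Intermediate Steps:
O = 10 (O = 5 - 1*(-5) = 5 + 5 = 10)
A(l) = 1
o(M, w) = 0 (o(M, w) = -⅛*0 = 0)
d(p) = 0 (d(p) = (0*(-1))*p = 0*p = 0)
(d(8) + 67)*A(12) = (0 + 67)*1 = 67*1 = 67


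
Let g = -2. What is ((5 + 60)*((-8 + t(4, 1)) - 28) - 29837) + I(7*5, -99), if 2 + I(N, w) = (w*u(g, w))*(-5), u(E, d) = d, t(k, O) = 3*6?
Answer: -80014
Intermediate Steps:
t(k, O) = 18
I(N, w) = -2 - 5*w² (I(N, w) = -2 + (w*w)*(-5) = -2 + w²*(-5) = -2 - 5*w²)
((5 + 60)*((-8 + t(4, 1)) - 28) - 29837) + I(7*5, -99) = ((5 + 60)*((-8 + 18) - 28) - 29837) + (-2 - 5*(-99)²) = (65*(10 - 28) - 29837) + (-2 - 5*9801) = (65*(-18) - 29837) + (-2 - 49005) = (-1170 - 29837) - 49007 = -31007 - 49007 = -80014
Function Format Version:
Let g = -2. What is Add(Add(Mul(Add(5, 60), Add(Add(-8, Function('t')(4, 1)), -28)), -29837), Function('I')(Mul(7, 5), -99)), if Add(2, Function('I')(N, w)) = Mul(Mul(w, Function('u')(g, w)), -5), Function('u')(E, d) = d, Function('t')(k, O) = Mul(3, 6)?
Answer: -80014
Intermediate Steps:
Function('t')(k, O) = 18
Function('I')(N, w) = Add(-2, Mul(-5, Pow(w, 2))) (Function('I')(N, w) = Add(-2, Mul(Mul(w, w), -5)) = Add(-2, Mul(Pow(w, 2), -5)) = Add(-2, Mul(-5, Pow(w, 2))))
Add(Add(Mul(Add(5, 60), Add(Add(-8, Function('t')(4, 1)), -28)), -29837), Function('I')(Mul(7, 5), -99)) = Add(Add(Mul(Add(5, 60), Add(Add(-8, 18), -28)), -29837), Add(-2, Mul(-5, Pow(-99, 2)))) = Add(Add(Mul(65, Add(10, -28)), -29837), Add(-2, Mul(-5, 9801))) = Add(Add(Mul(65, -18), -29837), Add(-2, -49005)) = Add(Add(-1170, -29837), -49007) = Add(-31007, -49007) = -80014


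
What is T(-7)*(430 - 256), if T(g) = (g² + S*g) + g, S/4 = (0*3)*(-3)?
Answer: 7308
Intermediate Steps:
S = 0 (S = 4*((0*3)*(-3)) = 4*(0*(-3)) = 4*0 = 0)
T(g) = g + g² (T(g) = (g² + 0*g) + g = (g² + 0) + g = g² + g = g + g²)
T(-7)*(430 - 256) = (-7*(1 - 7))*(430 - 256) = -7*(-6)*174 = 42*174 = 7308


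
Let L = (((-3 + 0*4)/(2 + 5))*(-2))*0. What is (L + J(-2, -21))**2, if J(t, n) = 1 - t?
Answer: 9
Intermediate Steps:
L = 0 (L = (((-3 + 0)/7)*(-2))*0 = (-3*1/7*(-2))*0 = -3/7*(-2)*0 = (6/7)*0 = 0)
(L + J(-2, -21))**2 = (0 + (1 - 1*(-2)))**2 = (0 + (1 + 2))**2 = (0 + 3)**2 = 3**2 = 9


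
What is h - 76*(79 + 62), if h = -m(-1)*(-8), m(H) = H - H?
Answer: -10716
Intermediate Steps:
m(H) = 0
h = 0 (h = -0*(-8) = -1*0 = 0)
h - 76*(79 + 62) = 0 - 76*(79 + 62) = 0 - 76*141 = 0 - 10716 = -10716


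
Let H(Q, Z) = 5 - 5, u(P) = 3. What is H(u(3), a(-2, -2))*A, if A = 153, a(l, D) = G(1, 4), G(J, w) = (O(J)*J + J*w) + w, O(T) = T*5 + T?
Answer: 0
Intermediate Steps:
O(T) = 6*T (O(T) = 5*T + T = 6*T)
G(J, w) = w + 6*J² + J*w (G(J, w) = ((6*J)*J + J*w) + w = (6*J² + J*w) + w = w + 6*J² + J*w)
a(l, D) = 14 (a(l, D) = 4 + 6*1² + 1*4 = 4 + 6*1 + 4 = 4 + 6 + 4 = 14)
H(Q, Z) = 0
H(u(3), a(-2, -2))*A = 0*153 = 0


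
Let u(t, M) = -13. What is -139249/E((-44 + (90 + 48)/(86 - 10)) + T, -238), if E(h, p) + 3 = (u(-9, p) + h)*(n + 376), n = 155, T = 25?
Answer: 5291462/609171 ≈ 8.6863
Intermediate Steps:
E(h, p) = -6906 + 531*h (E(h, p) = -3 + (-13 + h)*(155 + 376) = -3 + (-13 + h)*531 = -3 + (-6903 + 531*h) = -6906 + 531*h)
-139249/E((-44 + (90 + 48)/(86 - 10)) + T, -238) = -139249/(-6906 + 531*((-44 + (90 + 48)/(86 - 10)) + 25)) = -139249/(-6906 + 531*((-44 + 138/76) + 25)) = -139249/(-6906 + 531*((-44 + 138*(1/76)) + 25)) = -139249/(-6906 + 531*((-44 + 69/38) + 25)) = -139249/(-6906 + 531*(-1603/38 + 25)) = -139249/(-6906 + 531*(-653/38)) = -139249/(-6906 - 346743/38) = -139249/(-609171/38) = -139249*(-38/609171) = 5291462/609171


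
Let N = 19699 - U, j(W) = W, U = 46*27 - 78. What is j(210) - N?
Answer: -18325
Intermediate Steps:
U = 1164 (U = 1242 - 78 = 1164)
N = 18535 (N = 19699 - 1*1164 = 19699 - 1164 = 18535)
j(210) - N = 210 - 1*18535 = 210 - 18535 = -18325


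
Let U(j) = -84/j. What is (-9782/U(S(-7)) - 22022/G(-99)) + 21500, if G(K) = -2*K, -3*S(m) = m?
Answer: 43321/2 ≈ 21661.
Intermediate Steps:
S(m) = -m/3
(-9782/U(S(-7)) - 22022/G(-99)) + 21500 = (-9782/((-84/((-1/3*(-7))))) - 22022/((-2*(-99)))) + 21500 = (-9782/((-84/7/3)) - 22022/198) + 21500 = (-9782/((-84*3/7)) - 22022*1/198) + 21500 = (-9782/(-36) - 1001/9) + 21500 = (-9782*(-1/36) - 1001/9) + 21500 = (4891/18 - 1001/9) + 21500 = 321/2 + 21500 = 43321/2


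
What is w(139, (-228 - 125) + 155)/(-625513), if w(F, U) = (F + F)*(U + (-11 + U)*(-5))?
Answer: -33638/89359 ≈ -0.37644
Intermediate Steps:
w(F, U) = 2*F*(55 - 4*U) (w(F, U) = (2*F)*(U + (55 - 5*U)) = (2*F)*(55 - 4*U) = 2*F*(55 - 4*U))
w(139, (-228 - 125) + 155)/(-625513) = (2*139*(55 - 4*((-228 - 125) + 155)))/(-625513) = (2*139*(55 - 4*(-353 + 155)))*(-1/625513) = (2*139*(55 - 4*(-198)))*(-1/625513) = (2*139*(55 + 792))*(-1/625513) = (2*139*847)*(-1/625513) = 235466*(-1/625513) = -33638/89359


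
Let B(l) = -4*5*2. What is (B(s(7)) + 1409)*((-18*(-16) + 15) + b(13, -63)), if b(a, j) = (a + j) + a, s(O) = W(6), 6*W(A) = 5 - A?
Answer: 364154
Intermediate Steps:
W(A) = ⅚ - A/6 (W(A) = (5 - A)/6 = ⅚ - A/6)
s(O) = -⅙ (s(O) = ⅚ - ⅙*6 = ⅚ - 1 = -⅙)
b(a, j) = j + 2*a
B(l) = -40 (B(l) = -20*2 = -40)
(B(s(7)) + 1409)*((-18*(-16) + 15) + b(13, -63)) = (-40 + 1409)*((-18*(-16) + 15) + (-63 + 2*13)) = 1369*((288 + 15) + (-63 + 26)) = 1369*(303 - 37) = 1369*266 = 364154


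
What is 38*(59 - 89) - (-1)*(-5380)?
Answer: -6520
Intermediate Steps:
38*(59 - 89) - (-1)*(-5380) = 38*(-30) - 1*5380 = -1140 - 5380 = -6520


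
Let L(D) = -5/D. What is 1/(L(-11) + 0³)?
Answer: 11/5 ≈ 2.2000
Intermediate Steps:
1/(L(-11) + 0³) = 1/(-5/(-11) + 0³) = 1/(-5*(-1/11) + 0) = 1/(5/11 + 0) = 1/(5/11) = 11/5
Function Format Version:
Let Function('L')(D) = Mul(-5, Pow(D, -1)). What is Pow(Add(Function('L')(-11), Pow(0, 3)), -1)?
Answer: Rational(11, 5) ≈ 2.2000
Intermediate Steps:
Pow(Add(Function('L')(-11), Pow(0, 3)), -1) = Pow(Add(Mul(-5, Pow(-11, -1)), Pow(0, 3)), -1) = Pow(Add(Mul(-5, Rational(-1, 11)), 0), -1) = Pow(Add(Rational(5, 11), 0), -1) = Pow(Rational(5, 11), -1) = Rational(11, 5)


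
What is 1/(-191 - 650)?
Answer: -1/841 ≈ -0.0011891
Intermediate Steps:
1/(-191 - 650) = 1/(-841) = -1/841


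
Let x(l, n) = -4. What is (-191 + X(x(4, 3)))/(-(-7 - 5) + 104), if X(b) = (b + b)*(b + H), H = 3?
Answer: -183/116 ≈ -1.5776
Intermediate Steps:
X(b) = 2*b*(3 + b) (X(b) = (b + b)*(b + 3) = (2*b)*(3 + b) = 2*b*(3 + b))
(-191 + X(x(4, 3)))/(-(-7 - 5) + 104) = (-191 + 2*(-4)*(3 - 4))/(-(-7 - 5) + 104) = (-191 + 2*(-4)*(-1))/(-1*(-12) + 104) = (-191 + 8)/(12 + 104) = -183/116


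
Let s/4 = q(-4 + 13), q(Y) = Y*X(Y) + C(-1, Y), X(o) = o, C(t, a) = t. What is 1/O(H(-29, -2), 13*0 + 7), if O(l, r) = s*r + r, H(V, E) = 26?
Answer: 1/2247 ≈ 0.00044504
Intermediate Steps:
q(Y) = -1 + Y² (q(Y) = Y*Y - 1 = Y² - 1 = -1 + Y²)
s = 320 (s = 4*(-1 + (-4 + 13)²) = 4*(-1 + 9²) = 4*(-1 + 81) = 4*80 = 320)
O(l, r) = 321*r (O(l, r) = 320*r + r = 321*r)
1/O(H(-29, -2), 13*0 + 7) = 1/(321*(13*0 + 7)) = 1/(321*(0 + 7)) = 1/(321*7) = 1/2247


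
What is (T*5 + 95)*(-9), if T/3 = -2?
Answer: -585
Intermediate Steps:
T = -6 (T = 3*(-2) = -6)
(T*5 + 95)*(-9) = (-6*5 + 95)*(-9) = (-30 + 95)*(-9) = 65*(-9) = -585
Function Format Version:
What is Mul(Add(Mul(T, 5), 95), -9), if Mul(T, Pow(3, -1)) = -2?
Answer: -585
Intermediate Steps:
T = -6 (T = Mul(3, -2) = -6)
Mul(Add(Mul(T, 5), 95), -9) = Mul(Add(Mul(-6, 5), 95), -9) = Mul(Add(-30, 95), -9) = Mul(65, -9) = -585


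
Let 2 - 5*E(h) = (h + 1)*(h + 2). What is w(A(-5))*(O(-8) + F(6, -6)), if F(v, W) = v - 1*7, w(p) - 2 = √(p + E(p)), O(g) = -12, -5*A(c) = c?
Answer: -26 - 13*√5/5 ≈ -31.814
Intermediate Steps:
E(h) = ⅖ - (1 + h)*(2 + h)/5 (E(h) = ⅖ - (h + 1)*(h + 2)/5 = ⅖ - (1 + h)*(2 + h)/5)
A(c) = -c/5
w(p) = 2 + √(p - p*(3 + p)/5)
F(v, W) = -7 + v (F(v, W) = v - 7 = -7 + v)
w(A(-5))*(O(-8) + F(6, -6)) = (2 + √5*√((-⅕*(-5))*(2 - (-1)*(-5)/5))/5)*(-12 + (-7 + 6)) = (2 + √5*√(1*(2 - 1*1))/5)*(-12 - 1) = (2 + √5*√(1*(2 - 1))/5)*(-13) = (2 + √5*√(1*1)/5)*(-13) = (2 + √5*√1/5)*(-13) = (2 + (⅕)*√5*1)*(-13) = (2 + √5/5)*(-13) = -26 - 13*√5/5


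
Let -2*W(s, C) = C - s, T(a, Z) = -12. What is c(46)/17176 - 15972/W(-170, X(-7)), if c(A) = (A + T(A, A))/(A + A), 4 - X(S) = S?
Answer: 25238829701/143007376 ≈ 176.49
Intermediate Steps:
X(S) = 4 - S
W(s, C) = s/2 - C/2 (W(s, C) = -(C - s)/2 = s/2 - C/2)
c(A) = (-12 + A)/(2*A) (c(A) = (A - 12)/(A + A) = (-12 + A)/((2*A)) = (-12 + A)*(1/(2*A)) = (-12 + A)/(2*A))
c(46)/17176 - 15972/W(-170, X(-7)) = ((1/2)*(-12 + 46)/46)/17176 - 15972/((1/2)*(-170) - (4 - 1*(-7))/2) = ((1/2)*(1/46)*34)*(1/17176) - 15972/(-85 - (4 + 7)/2) = (17/46)*(1/17176) - 15972/(-85 - 1/2*11) = 17/790096 - 15972/(-85 - 11/2) = 17/790096 - 15972/(-181/2) = 17/790096 - 15972*(-2/181) = 17/790096 + 31944/181 = 25238829701/143007376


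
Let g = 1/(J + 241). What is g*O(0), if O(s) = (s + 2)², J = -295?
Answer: -2/27 ≈ -0.074074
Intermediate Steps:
O(s) = (2 + s)²
g = -1/54 (g = 1/(-295 + 241) = 1/(-54) = -1/54 ≈ -0.018519)
g*O(0) = -(2 + 0)²/54 = -1/54*2² = -1/54*4 = -2/27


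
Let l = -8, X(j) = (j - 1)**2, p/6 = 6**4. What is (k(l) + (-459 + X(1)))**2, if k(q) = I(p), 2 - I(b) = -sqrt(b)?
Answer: 216625 - 32904*sqrt(6) ≈ 1.3603e+5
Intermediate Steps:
p = 7776 (p = 6*6**4 = 6*1296 = 7776)
X(j) = (-1 + j)**2
I(b) = 2 + sqrt(b) (I(b) = 2 - (-1)*sqrt(b) = 2 + sqrt(b))
k(q) = 2 + 36*sqrt(6) (k(q) = 2 + sqrt(7776) = 2 + 36*sqrt(6))
(k(l) + (-459 + X(1)))**2 = ((2 + 36*sqrt(6)) + (-459 + (-1 + 1)**2))**2 = ((2 + 36*sqrt(6)) + (-459 + 0**2))**2 = ((2 + 36*sqrt(6)) + (-459 + 0))**2 = ((2 + 36*sqrt(6)) - 459)**2 = (-457 + 36*sqrt(6))**2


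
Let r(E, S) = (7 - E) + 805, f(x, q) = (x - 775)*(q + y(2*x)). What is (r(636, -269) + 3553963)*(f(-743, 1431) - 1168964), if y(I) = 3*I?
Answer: 12176558405058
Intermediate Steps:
f(x, q) = (-775 + x)*(q + 6*x) (f(x, q) = (x - 775)*(q + 3*(2*x)) = (-775 + x)*(q + 6*x))
r(E, S) = 812 - E
(r(636, -269) + 3553963)*(f(-743, 1431) - 1168964) = ((812 - 1*636) + 3553963)*((-4650*(-743) - 775*1431 + 6*(-743)**2 + 1431*(-743)) - 1168964) = ((812 - 636) + 3553963)*((3454950 - 1109025 + 6*552049 - 1063233) - 1168964) = (176 + 3553963)*((3454950 - 1109025 + 3312294 - 1063233) - 1168964) = 3554139*(4594986 - 1168964) = 3554139*3426022 = 12176558405058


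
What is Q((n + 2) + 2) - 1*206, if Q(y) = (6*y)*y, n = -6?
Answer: -182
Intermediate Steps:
Q(y) = 6*y²
Q((n + 2) + 2) - 1*206 = 6*((-6 + 2) + 2)² - 1*206 = 6*(-4 + 2)² - 206 = 6*(-2)² - 206 = 6*4 - 206 = 24 - 206 = -182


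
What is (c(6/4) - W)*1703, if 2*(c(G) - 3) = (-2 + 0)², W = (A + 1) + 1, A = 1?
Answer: 3406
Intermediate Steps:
W = 3 (W = (1 + 1) + 1 = 2 + 1 = 3)
c(G) = 5 (c(G) = 3 + (-2 + 0)²/2 = 3 + (½)*(-2)² = 3 + (½)*4 = 3 + 2 = 5)
(c(6/4) - W)*1703 = (5 - 1*3)*1703 = (5 - 3)*1703 = 2*1703 = 3406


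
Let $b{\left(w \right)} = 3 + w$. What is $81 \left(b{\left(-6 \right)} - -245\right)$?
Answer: $19602$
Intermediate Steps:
$81 \left(b{\left(-6 \right)} - -245\right) = 81 \left(\left(3 - 6\right) - -245\right) = 81 \left(-3 + 245\right) = 81 \cdot 242 = 19602$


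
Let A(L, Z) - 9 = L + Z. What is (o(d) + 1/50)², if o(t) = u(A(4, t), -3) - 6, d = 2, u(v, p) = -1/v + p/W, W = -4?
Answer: 2524921/90000 ≈ 28.055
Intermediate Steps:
A(L, Z) = 9 + L + Z (A(L, Z) = 9 + (L + Z) = 9 + L + Z)
u(v, p) = -1/v - p/4 (u(v, p) = -1/v + p/(-4) = -1/v + p*(-¼) = -1/v - p/4)
o(t) = -21/4 - 1/(13 + t) (o(t) = (-1/(9 + 4 + t) - ¼*(-3)) - 6 = (-1/(13 + t) + ¾) - 6 = (¾ - 1/(13 + t)) - 6 = -21/4 - 1/(13 + t))
(o(d) + 1/50)² = ((-277 - 21*2)/(4*(13 + 2)) + 1/50)² = ((¼)*(-277 - 42)/15 + 1/50)² = ((¼)*(1/15)*(-319) + 1/50)² = (-319/60 + 1/50)² = (-1589/300)² = 2524921/90000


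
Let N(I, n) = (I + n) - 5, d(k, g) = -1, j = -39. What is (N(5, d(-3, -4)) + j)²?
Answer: 1600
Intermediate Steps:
N(I, n) = -5 + I + n
(N(5, d(-3, -4)) + j)² = ((-5 + 5 - 1) - 39)² = (-1 - 39)² = (-40)² = 1600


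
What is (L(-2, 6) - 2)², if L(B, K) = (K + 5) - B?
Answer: 121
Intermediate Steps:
L(B, K) = 5 + K - B (L(B, K) = (5 + K) - B = 5 + K - B)
(L(-2, 6) - 2)² = ((5 + 6 - 1*(-2)) - 2)² = ((5 + 6 + 2) - 2)² = (13 - 2)² = 11² = 121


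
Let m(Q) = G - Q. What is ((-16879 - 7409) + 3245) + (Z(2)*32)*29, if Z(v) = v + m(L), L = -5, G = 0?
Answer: -14547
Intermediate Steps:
m(Q) = -Q (m(Q) = 0 - Q = -Q)
Z(v) = 5 + v (Z(v) = v - 1*(-5) = v + 5 = 5 + v)
((-16879 - 7409) + 3245) + (Z(2)*32)*29 = ((-16879 - 7409) + 3245) + ((5 + 2)*32)*29 = (-24288 + 3245) + (7*32)*29 = -21043 + 224*29 = -21043 + 6496 = -14547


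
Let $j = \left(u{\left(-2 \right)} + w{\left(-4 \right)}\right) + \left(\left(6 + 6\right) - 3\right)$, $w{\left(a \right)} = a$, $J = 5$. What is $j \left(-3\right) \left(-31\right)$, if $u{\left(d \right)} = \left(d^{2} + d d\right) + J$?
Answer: $1674$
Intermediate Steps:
$u{\left(d \right)} = 5 + 2 d^{2}$ ($u{\left(d \right)} = \left(d^{2} + d d\right) + 5 = \left(d^{2} + d^{2}\right) + 5 = 2 d^{2} + 5 = 5 + 2 d^{2}$)
$j = 18$ ($j = \left(\left(5 + 2 \left(-2\right)^{2}\right) - 4\right) + \left(\left(6 + 6\right) - 3\right) = \left(\left(5 + 2 \cdot 4\right) - 4\right) + \left(12 + \left(-4 + 1\right)\right) = \left(\left(5 + 8\right) - 4\right) + \left(12 - 3\right) = \left(13 - 4\right) + 9 = 9 + 9 = 18$)
$j \left(-3\right) \left(-31\right) = 18 \left(-3\right) \left(-31\right) = \left(-54\right) \left(-31\right) = 1674$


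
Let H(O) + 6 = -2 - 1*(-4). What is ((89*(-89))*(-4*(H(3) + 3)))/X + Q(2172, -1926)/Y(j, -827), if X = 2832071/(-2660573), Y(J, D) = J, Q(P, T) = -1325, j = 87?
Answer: 7330138265009/246390177 ≈ 29750.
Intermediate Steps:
H(O) = -4 (H(O) = -6 + (-2 - 1*(-4)) = -6 + (-2 + 4) = -6 + 2 = -4)
X = -2832071/2660573 (X = 2832071*(-1/2660573) = -2832071/2660573 ≈ -1.0645)
((89*(-89))*(-4*(H(3) + 3)))/X + Q(2172, -1926)/Y(j, -827) = ((89*(-89))*(-4*(-4 + 3)))/(-2832071/2660573) - 1325/87 = -(-31684)*(-1)*(-2660573/2832071) - 1325*1/87 = -7921*4*(-2660573/2832071) - 1325/87 = -31684*(-2660573/2832071) - 1325/87 = 84297594932/2832071 - 1325/87 = 7330138265009/246390177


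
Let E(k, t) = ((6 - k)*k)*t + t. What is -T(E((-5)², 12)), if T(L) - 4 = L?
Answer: 5684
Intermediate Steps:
E(k, t) = t + k*t*(6 - k) (E(k, t) = (k*(6 - k))*t + t = k*t*(6 - k) + t = t + k*t*(6 - k))
T(L) = 4 + L
-T(E((-5)², 12)) = -(4 + 12*(1 - ((-5)²)² + 6*(-5)²)) = -(4 + 12*(1 - 1*25² + 6*25)) = -(4 + 12*(1 - 1*625 + 150)) = -(4 + 12*(1 - 625 + 150)) = -(4 + 12*(-474)) = -(4 - 5688) = -1*(-5684) = 5684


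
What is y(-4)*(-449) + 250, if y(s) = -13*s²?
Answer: 93642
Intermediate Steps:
y(-4)*(-449) + 250 = -13*(-4)²*(-449) + 250 = -13*16*(-449) + 250 = -208*(-449) + 250 = 93392 + 250 = 93642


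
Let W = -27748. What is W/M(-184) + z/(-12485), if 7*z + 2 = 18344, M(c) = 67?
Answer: -2426265374/5855465 ≈ -414.36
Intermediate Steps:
z = 18342/7 (z = -2/7 + (1/7)*18344 = -2/7 + 18344/7 = 18342/7 ≈ 2620.3)
W/M(-184) + z/(-12485) = -27748/67 + (18342/7)/(-12485) = -27748*1/67 + (18342/7)*(-1/12485) = -27748/67 - 18342/87395 = -2426265374/5855465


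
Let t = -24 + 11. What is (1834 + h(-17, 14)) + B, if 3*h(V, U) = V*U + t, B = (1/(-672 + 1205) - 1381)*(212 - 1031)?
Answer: 139332899/123 ≈ 1.1328e+6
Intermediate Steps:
B = 46372536/41 (B = (1/533 - 1381)*(-819) = -736072/533*(-819) = 46372536/41 ≈ 1.1310e+6)
t = -13
h(V, U) = -13/3 + U*V/3 (h(V, U) = (V*U - 13)/3 = (U*V - 13)/3 = (-13 + U*V)/3 = -13/3 + U*V/3)
(1834 + h(-17, 14)) + B = (1834 + (-13/3 + (⅓)*14*(-17))) + 46372536/41 = (1834 + (-13/3 - 238/3)) + 46372536/41 = (1834 - 251/3) + 46372536/41 = 5251/3 + 46372536/41 = 139332899/123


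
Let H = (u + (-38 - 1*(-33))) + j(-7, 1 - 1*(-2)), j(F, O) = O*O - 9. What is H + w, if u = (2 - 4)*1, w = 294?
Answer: 287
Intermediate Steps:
u = -2 (u = -2*1 = -2)
j(F, O) = -9 + O² (j(F, O) = O² - 9 = -9 + O²)
H = -7 (H = (-2 + (-38 - 1*(-33))) + (-9 + (1 - 1*(-2))²) = (-2 + (-38 + 33)) + (-9 + (1 + 2)²) = (-2 - 5) + (-9 + 3²) = -7 + (-9 + 9) = -7 + 0 = -7)
H + w = -7 + 294 = 287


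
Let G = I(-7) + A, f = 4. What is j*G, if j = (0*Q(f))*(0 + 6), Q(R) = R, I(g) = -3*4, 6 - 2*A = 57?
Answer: 0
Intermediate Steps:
A = -51/2 (A = 3 - ½*57 = 3 - 57/2 = -51/2 ≈ -25.500)
I(g) = -12
G = -75/2 (G = -12 - 51/2 = -75/2 ≈ -37.500)
j = 0 (j = (0*4)*(0 + 6) = 0*6 = 0)
j*G = 0*(-75/2) = 0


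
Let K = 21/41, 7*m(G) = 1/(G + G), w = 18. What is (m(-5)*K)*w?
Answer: -27/205 ≈ -0.13171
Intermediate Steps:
m(G) = 1/(14*G) (m(G) = 1/(7*(G + G)) = 1/(7*((2*G))) = (1/(2*G))/7 = 1/(14*G))
K = 21/41 (K = 21*(1/41) = 21/41 ≈ 0.51220)
(m(-5)*K)*w = (((1/14)/(-5))*(21/41))*18 = (((1/14)*(-⅕))*(21/41))*18 = -1/70*21/41*18 = -3/410*18 = -27/205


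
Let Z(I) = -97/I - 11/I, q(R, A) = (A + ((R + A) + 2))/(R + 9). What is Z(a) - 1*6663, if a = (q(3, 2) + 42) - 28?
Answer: -393549/59 ≈ -6670.3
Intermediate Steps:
q(R, A) = (2 + R + 2*A)/(9 + R) (q(R, A) = (A + ((A + R) + 2))/(9 + R) = (A + (2 + A + R))/(9 + R) = (2 + R + 2*A)/(9 + R))
a = 59/4 (a = ((2 + 3 + 2*2)/(9 + 3) + 42) - 28 = ((2 + 3 + 4)/12 + 42) - 28 = ((1/12)*9 + 42) - 28 = (3/4 + 42) - 28 = 171/4 - 28 = 59/4 ≈ 14.750)
Z(I) = -108/I
Z(a) - 1*6663 = -108/59/4 - 1*6663 = -108*4/59 - 6663 = -432/59 - 6663 = -393549/59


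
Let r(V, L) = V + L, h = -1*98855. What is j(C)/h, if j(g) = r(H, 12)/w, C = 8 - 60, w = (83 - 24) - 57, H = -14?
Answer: 1/98855 ≈ 1.0116e-5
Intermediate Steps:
w = 2 (w = 59 - 57 = 2)
C = -52
h = -98855
r(V, L) = L + V
j(g) = -1 (j(g) = (12 - 14)/2 = -2*1/2 = -1)
j(C)/h = -1/(-98855) = -1*(-1/98855) = 1/98855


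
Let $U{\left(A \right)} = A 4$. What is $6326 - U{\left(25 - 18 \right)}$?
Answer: $6298$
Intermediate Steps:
$U{\left(A \right)} = 4 A$
$6326 - U{\left(25 - 18 \right)} = 6326 - 4 \left(25 - 18\right) = 6326 - 4 \cdot 7 = 6326 - 28 = 6298$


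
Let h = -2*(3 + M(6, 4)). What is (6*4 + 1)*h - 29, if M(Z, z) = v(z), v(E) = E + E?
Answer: -579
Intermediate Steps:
v(E) = 2*E
M(Z, z) = 2*z
h = -22 (h = -2*(3 + 2*4) = -2*(3 + 8) = -2*11 = -22)
(6*4 + 1)*h - 29 = (6*4 + 1)*(-22) - 29 = (24 + 1)*(-22) - 29 = 25*(-22) - 29 = -550 - 29 = -579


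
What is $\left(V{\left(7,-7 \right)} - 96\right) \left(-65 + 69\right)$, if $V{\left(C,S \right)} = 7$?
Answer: $-356$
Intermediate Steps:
$\left(V{\left(7,-7 \right)} - 96\right) \left(-65 + 69\right) = \left(7 - 96\right) \left(-65 + 69\right) = \left(-89\right) 4 = -356$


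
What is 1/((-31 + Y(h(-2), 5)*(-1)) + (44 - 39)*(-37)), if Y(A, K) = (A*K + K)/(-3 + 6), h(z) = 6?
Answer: -3/683 ≈ -0.0043924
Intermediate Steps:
Y(A, K) = K/3 + A*K/3 (Y(A, K) = (K + A*K)/3 = (K + A*K)*(⅓) = K/3 + A*K/3)
1/((-31 + Y(h(-2), 5)*(-1)) + (44 - 39)*(-37)) = 1/((-31 + ((⅓)*5*(1 + 6))*(-1)) + (44 - 39)*(-37)) = 1/((-31 + ((⅓)*5*7)*(-1)) + 5*(-37)) = 1/((-31 + (35/3)*(-1)) - 185) = 1/((-31 - 35/3) - 185) = 1/(-128/3 - 185) = 1/(-683/3) = -3/683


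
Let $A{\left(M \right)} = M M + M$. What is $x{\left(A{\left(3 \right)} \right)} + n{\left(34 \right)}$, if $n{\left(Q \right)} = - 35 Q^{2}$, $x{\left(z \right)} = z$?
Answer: $-40448$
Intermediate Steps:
$A{\left(M \right)} = M + M^{2}$ ($A{\left(M \right)} = M^{2} + M = M + M^{2}$)
$x{\left(A{\left(3 \right)} \right)} + n{\left(34 \right)} = 3 \left(1 + 3\right) - 35 \cdot 34^{2} = 3 \cdot 4 - 40460 = 12 - 40460 = -40448$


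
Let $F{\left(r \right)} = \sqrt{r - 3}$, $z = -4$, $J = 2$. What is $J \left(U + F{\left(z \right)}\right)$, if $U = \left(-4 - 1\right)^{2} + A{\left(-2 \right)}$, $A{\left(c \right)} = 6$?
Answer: $62 + 2 i \sqrt{7} \approx 62.0 + 5.2915 i$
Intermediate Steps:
$F{\left(r \right)} = \sqrt{-3 + r}$
$U = 31$ ($U = \left(-4 - 1\right)^{2} + 6 = \left(-5\right)^{2} + 6 = 25 + 6 = 31$)
$J \left(U + F{\left(z \right)}\right) = 2 \left(31 + \sqrt{-3 - 4}\right) = 2 \left(31 + \sqrt{-7}\right) = 2 \left(31 + i \sqrt{7}\right) = 62 + 2 i \sqrt{7}$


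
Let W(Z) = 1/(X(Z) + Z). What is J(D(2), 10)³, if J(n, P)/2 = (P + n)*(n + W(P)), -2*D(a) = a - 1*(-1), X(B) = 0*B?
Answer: -1685159/125 ≈ -13481.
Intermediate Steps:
X(B) = 0
W(Z) = 1/Z (W(Z) = 1/(0 + Z) = 1/Z)
D(a) = -½ - a/2 (D(a) = -(a - 1*(-1))/2 = -(a + 1)/2 = -(1 + a)/2 = -½ - a/2)
J(n, P) = 2*(P + n)*(n + 1/P) (J(n, P) = 2*((P + n)*(n + 1/P)) = 2*(P + n)*(n + 1/P))
J(D(2), 10)³ = (2*((-½ - ½*2) + 10*(1 + (-½ - ½*2)² + 10*(-½ - ½*2)))/10)³ = (2*(⅒)*((-½ - 1) + 10*(1 + (-½ - 1)² + 10*(-½ - 1))))³ = (2*(⅒)*(-3/2 + 10*(1 + (-3/2)² + 10*(-3/2))))³ = (2*(⅒)*(-3/2 + 10*(1 + 9/4 - 15)))³ = (2*(⅒)*(-3/2 + 10*(-47/4)))³ = (2*(⅒)*(-3/2 - 235/2))³ = (2*(⅒)*(-119))³ = (-119/5)³ = -1685159/125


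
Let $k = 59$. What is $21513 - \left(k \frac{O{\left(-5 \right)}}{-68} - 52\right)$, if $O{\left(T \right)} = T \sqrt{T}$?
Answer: $21565 - \frac{295 i \sqrt{5}}{68} \approx 21565.0 - 9.7006 i$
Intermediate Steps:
$O{\left(T \right)} = T^{\frac{3}{2}}$
$21513 - \left(k \frac{O{\left(-5 \right)}}{-68} - 52\right) = 21513 - \left(59 \frac{\left(-5\right)^{\frac{3}{2}}}{-68} - 52\right) = 21513 - \left(59 - 5 i \sqrt{5} \left(- \frac{1}{68}\right) - 52\right) = 21513 - \left(59 \frac{5 i \sqrt{5}}{68} - 52\right) = 21513 - \left(\frac{295 i \sqrt{5}}{68} - 52\right) = 21513 - \left(-52 + \frac{295 i \sqrt{5}}{68}\right) = 21513 + \left(52 - \frac{295 i \sqrt{5}}{68}\right) = 21565 - \frac{295 i \sqrt{5}}{68}$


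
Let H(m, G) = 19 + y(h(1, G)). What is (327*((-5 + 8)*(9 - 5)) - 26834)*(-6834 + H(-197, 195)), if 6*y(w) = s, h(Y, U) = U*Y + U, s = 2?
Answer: 468372040/3 ≈ 1.5612e+8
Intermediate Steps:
h(Y, U) = U + U*Y
y(w) = 1/3 (y(w) = (1/6)*2 = 1/3)
H(m, G) = 58/3 (H(m, G) = 19 + 1/3 = 58/3)
(327*((-5 + 8)*(9 - 5)) - 26834)*(-6834 + H(-197, 195)) = (327*((-5 + 8)*(9 - 5)) - 26834)*(-6834 + 58/3) = (327*(3*4) - 26834)*(-20444/3) = (327*12 - 26834)*(-20444/3) = (3924 - 26834)*(-20444/3) = -22910*(-20444/3) = 468372040/3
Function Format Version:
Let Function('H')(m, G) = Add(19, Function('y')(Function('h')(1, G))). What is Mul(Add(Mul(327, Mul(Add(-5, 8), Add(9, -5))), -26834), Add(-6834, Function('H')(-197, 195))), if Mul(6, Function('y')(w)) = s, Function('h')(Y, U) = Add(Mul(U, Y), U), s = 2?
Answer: Rational(468372040, 3) ≈ 1.5612e+8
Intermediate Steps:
Function('h')(Y, U) = Add(U, Mul(U, Y))
Function('y')(w) = Rational(1, 3) (Function('y')(w) = Mul(Rational(1, 6), 2) = Rational(1, 3))
Function('H')(m, G) = Rational(58, 3) (Function('H')(m, G) = Add(19, Rational(1, 3)) = Rational(58, 3))
Mul(Add(Mul(327, Mul(Add(-5, 8), Add(9, -5))), -26834), Add(-6834, Function('H')(-197, 195))) = Mul(Add(Mul(327, Mul(Add(-5, 8), Add(9, -5))), -26834), Add(-6834, Rational(58, 3))) = Mul(Add(Mul(327, Mul(3, 4)), -26834), Rational(-20444, 3)) = Mul(Add(Mul(327, 12), -26834), Rational(-20444, 3)) = Mul(Add(3924, -26834), Rational(-20444, 3)) = Mul(-22910, Rational(-20444, 3)) = Rational(468372040, 3)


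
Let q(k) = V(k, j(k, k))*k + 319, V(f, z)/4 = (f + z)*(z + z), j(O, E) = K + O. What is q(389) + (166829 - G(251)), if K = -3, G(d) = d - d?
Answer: 931121948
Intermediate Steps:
G(d) = 0
j(O, E) = -3 + O
V(f, z) = 8*z*(f + z) (V(f, z) = 4*((f + z)*(z + z)) = 4*((f + z)*(2*z)) = 4*(2*z*(f + z)) = 8*z*(f + z))
q(k) = 319 + 8*k*(-3 + k)*(-3 + 2*k) (q(k) = (8*(-3 + k)*(k + (-3 + k)))*k + 319 = (8*(-3 + k)*(-3 + 2*k))*k + 319 = 8*k*(-3 + k)*(-3 + 2*k) + 319 = 319 + 8*k*(-3 + k)*(-3 + 2*k))
q(389) + (166829 - G(251)) = (319 + 8*389*(-3 + 389)*(-3 + 2*389)) + (166829 - 1*0) = (319 + 8*389*386*(-3 + 778)) + (166829 + 0) = (319 + 8*389*386*775) + 166829 = (319 + 930954800) + 166829 = 930955119 + 166829 = 931121948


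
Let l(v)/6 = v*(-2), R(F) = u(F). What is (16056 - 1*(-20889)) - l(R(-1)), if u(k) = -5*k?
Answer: 37005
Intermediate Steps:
R(F) = -5*F
l(v) = -12*v (l(v) = 6*(v*(-2)) = 6*(-2*v) = -12*v)
(16056 - 1*(-20889)) - l(R(-1)) = (16056 - 1*(-20889)) - (-12)*(-5*(-1)) = (16056 + 20889) - (-12)*5 = 36945 - 1*(-60) = 36945 + 60 = 37005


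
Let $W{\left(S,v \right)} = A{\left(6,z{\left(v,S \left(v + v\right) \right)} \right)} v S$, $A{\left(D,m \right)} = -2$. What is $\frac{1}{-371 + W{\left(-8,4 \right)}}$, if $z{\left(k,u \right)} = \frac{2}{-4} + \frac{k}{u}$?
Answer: $- \frac{1}{307} \approx -0.0032573$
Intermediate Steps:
$z{\left(k,u \right)} = - \frac{1}{2} + \frac{k}{u}$ ($z{\left(k,u \right)} = 2 \left(- \frac{1}{4}\right) + \frac{k}{u} = - \frac{1}{2} + \frac{k}{u}$)
$W{\left(S,v \right)} = - 2 S v$ ($W{\left(S,v \right)} = - 2 v S = - 2 S v$)
$\frac{1}{-371 + W{\left(-8,4 \right)}} = \frac{1}{-371 - \left(-16\right) 4} = \frac{1}{-371 + 64} = \frac{1}{-307} = - \frac{1}{307}$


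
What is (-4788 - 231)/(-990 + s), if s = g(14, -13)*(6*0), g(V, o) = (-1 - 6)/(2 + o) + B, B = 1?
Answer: 1673/330 ≈ 5.0697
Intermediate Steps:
g(V, o) = 1 - 7/(2 + o) (g(V, o) = (-1 - 6)/(2 + o) + 1 = -7/(2 + o) + 1 = 1 - 7/(2 + o))
s = 0 (s = ((-5 - 13)/(2 - 13))*(6*0) = (-18/(-11))*0 = -1/11*(-18)*0 = (18/11)*0 = 0)
(-4788 - 231)/(-990 + s) = (-4788 - 231)/(-990 + 0) = -5019/(-990) = -5019*(-1/990) = 1673/330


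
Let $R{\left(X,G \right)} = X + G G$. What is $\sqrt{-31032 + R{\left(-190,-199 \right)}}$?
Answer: $21 \sqrt{19} \approx 91.537$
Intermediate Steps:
$R{\left(X,G \right)} = X + G^{2}$
$\sqrt{-31032 + R{\left(-190,-199 \right)}} = \sqrt{-31032 - \left(190 - \left(-199\right)^{2}\right)} = \sqrt{-31032 + \left(-190 + 39601\right)} = \sqrt{-31032 + 39411} = \sqrt{8379} = 21 \sqrt{19}$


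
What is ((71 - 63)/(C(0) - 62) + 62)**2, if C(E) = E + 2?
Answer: 861184/225 ≈ 3827.5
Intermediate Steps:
C(E) = 2 + E
((71 - 63)/(C(0) - 62) + 62)**2 = ((71 - 63)/((2 + 0) - 62) + 62)**2 = (8/(2 - 62) + 62)**2 = (8/(-60) + 62)**2 = (8*(-1/60) + 62)**2 = (-2/15 + 62)**2 = (928/15)**2 = 861184/225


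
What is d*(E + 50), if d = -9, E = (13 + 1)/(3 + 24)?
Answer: -1364/3 ≈ -454.67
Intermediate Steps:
E = 14/27 ≈ 0.51852
d*(E + 50) = -9*(14/27 + 50) = -9*1364/27 = -1364/3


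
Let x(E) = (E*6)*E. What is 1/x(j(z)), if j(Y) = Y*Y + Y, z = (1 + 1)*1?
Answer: 1/216 ≈ 0.0046296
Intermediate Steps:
z = 2 (z = 2*1 = 2)
j(Y) = Y + Y**2 (j(Y) = Y**2 + Y = Y + Y**2)
x(E) = 6*E**2 (x(E) = (6*E)*E = 6*E**2)
1/x(j(z)) = 1/(6*(2*(1 + 2))**2) = 1/(6*(2*3)**2) = 1/(6*6**2) = 1/(6*36) = 1/216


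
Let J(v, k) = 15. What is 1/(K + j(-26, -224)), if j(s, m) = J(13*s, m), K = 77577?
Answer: 1/77592 ≈ 1.2888e-5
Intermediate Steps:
j(s, m) = 15
1/(K + j(-26, -224)) = 1/(77577 + 15) = 1/77592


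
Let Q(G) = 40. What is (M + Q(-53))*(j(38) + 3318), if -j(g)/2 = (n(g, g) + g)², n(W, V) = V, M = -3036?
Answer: 24669064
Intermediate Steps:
j(g) = -8*g² (j(g) = -2*(g + g)² = -2*4*g² = -8*g²)
(M + Q(-53))*(j(38) + 3318) = (-3036 + 40)*(-8*38² + 3318) = -2996*(-8*1444 + 3318) = -2996*(-11552 + 3318) = -2996*(-8234) = 24669064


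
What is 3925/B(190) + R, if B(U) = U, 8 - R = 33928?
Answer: -1288175/38 ≈ -33899.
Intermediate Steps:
R = -33920 (R = 8 - 1*33928 = 8 - 33928 = -33920)
3925/B(190) + R = 3925/190 - 33920 = 3925*(1/190) - 33920 = 785/38 - 33920 = -1288175/38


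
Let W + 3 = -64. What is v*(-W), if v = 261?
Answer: 17487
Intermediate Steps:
W = -67 (W = -3 - 64 = -67)
v*(-W) = 261*(-1*(-67)) = 261*67 = 17487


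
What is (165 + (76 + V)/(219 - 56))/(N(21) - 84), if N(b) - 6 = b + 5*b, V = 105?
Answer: 6769/1956 ≈ 3.4606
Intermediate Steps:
N(b) = 6 + 6*b (N(b) = 6 + (b + 5*b) = 6 + 6*b)
(165 + (76 + V)/(219 - 56))/(N(21) - 84) = (165 + (76 + 105)/(219 - 56))/((6 + 6*21) - 84) = (165 + 181/163)/((6 + 126) - 84) = (165 + 181*(1/163))/(132 - 84) = (165 + 181/163)/48 = (27076/163)*(1/48) = 6769/1956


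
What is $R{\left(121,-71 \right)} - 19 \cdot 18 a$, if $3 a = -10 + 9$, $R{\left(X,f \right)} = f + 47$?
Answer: $90$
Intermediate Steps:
$R{\left(X,f \right)} = 47 + f$
$a = - \frac{1}{3}$ ($a = \frac{-10 + 9}{3} = \frac{1}{3} \left(-1\right) = - \frac{1}{3} \approx -0.33333$)
$R{\left(121,-71 \right)} - 19 \cdot 18 a = \left(47 - 71\right) - 19 \cdot 18 \left(- \frac{1}{3}\right) = -24 - 342 \left(- \frac{1}{3}\right) = -24 - -114 = -24 + 114 = 90$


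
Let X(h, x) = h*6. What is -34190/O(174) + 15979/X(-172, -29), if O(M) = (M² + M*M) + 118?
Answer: -100473001/6261144 ≈ -16.047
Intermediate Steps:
X(h, x) = 6*h
O(M) = 118 + 2*M² (O(M) = (M² + M²) + 118 = 2*M² + 118 = 118 + 2*M²)
-34190/O(174) + 15979/X(-172, -29) = -34190/(118 + 2*174²) + 15979/((6*(-172))) = -34190/(118 + 2*30276) + 15979/(-1032) = -34190/(118 + 60552) + 15979*(-1/1032) = -34190/60670 - 15979/1032 = -34190*1/60670 - 15979/1032 = -3419/6067 - 15979/1032 = -100473001/6261144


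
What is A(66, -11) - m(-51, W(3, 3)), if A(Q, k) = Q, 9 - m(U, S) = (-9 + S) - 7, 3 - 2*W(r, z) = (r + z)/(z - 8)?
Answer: 431/10 ≈ 43.100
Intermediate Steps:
W(r, z) = 3/2 - (r + z)/(2*(-8 + z)) (W(r, z) = 3/2 - (r + z)/(2*(z - 8)) = 3/2 - (r + z)/(2*(-8 + z)))
m(U, S) = 25 - S (m(U, S) = 9 - ((-9 + S) - 7) = 9 - (-16 + S) = 9 + (16 - S) = 25 - S)
A(66, -11) - m(-51, W(3, 3)) = 66 - (25 - (-12 + 3 - 1/2*3)/(-8 + 3)) = 66 - (25 - (-12 + 3 - 3/2)/(-5)) = 66 - (25 - (-1)*(-21)/(5*2)) = 66 - (25 - 1*21/10) = 66 - (25 - 21/10) = 66 - 1*229/10 = 66 - 229/10 = 431/10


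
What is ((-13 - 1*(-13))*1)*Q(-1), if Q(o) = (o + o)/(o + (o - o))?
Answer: 0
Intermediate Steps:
Q(o) = 2 (Q(o) = (2*o)/(o + 0) = (2*o)/o = 2)
((-13 - 1*(-13))*1)*Q(-1) = ((-13 - 1*(-13))*1)*2 = ((-13 + 13)*1)*2 = (0*1)*2 = 0*2 = 0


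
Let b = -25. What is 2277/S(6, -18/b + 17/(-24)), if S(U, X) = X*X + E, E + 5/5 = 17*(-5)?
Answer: -74520000/2814541 ≈ -26.477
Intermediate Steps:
E = -86 (E = -1 + 17*(-5) = -1 - 85 = -86)
S(U, X) = -86 + X**2 (S(U, X) = X*X - 86 = X**2 - 86 = -86 + X**2)
2277/S(6, -18/b + 17/(-24)) = 2277/(-86 + (-18/(-25) + 17/(-24))**2) = 2277/(-86 + (-18*(-1/25) + 17*(-1/24))**2) = 2277/(-86 + (18/25 - 17/24)**2) = 2277/(-86 + (7/600)**2) = 2277/(-86 + 49/360000) = 2277/(-30959951/360000) = 2277*(-360000/30959951) = -74520000/2814541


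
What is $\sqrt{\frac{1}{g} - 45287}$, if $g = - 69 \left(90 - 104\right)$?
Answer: $\frac{i \sqrt{42259834806}}{966} \approx 212.81 i$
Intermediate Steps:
$g = 966$ ($g = \left(-69\right) \left(-14\right) = 966$)
$\sqrt{\frac{1}{g} - 45287} = \sqrt{\frac{1}{966} - 45287} = \sqrt{- \frac{43747241}{966}} = \frac{i \sqrt{42259834806}}{966}$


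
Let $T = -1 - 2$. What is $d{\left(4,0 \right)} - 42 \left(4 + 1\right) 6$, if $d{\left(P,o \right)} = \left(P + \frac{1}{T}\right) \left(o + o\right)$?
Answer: $-1260$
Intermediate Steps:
$T = -3$
$d{\left(P,o \right)} = 2 o \left(- \frac{1}{3} + P\right)$ ($d{\left(P,o \right)} = \left(P + \frac{1}{-3}\right) \left(o + o\right) = \left(P - \frac{1}{3}\right) 2 o = \left(- \frac{1}{3} + P\right) 2 o = 2 o \left(- \frac{1}{3} + P\right)$)
$d{\left(4,0 \right)} - 42 \left(4 + 1\right) 6 = \frac{2}{3} \cdot 0 \left(-1 + 3 \cdot 4\right) - 42 \left(4 + 1\right) 6 = \frac{2}{3} \cdot 0 \left(-1 + 12\right) - 42 \cdot 5 \cdot 6 = \frac{2}{3} \cdot 0 \cdot 11 - 1260 = 0 - 1260 = -1260$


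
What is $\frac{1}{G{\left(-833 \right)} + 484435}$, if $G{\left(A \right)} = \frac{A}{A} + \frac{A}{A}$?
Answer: $\frac{1}{484437} \approx 2.0643 \cdot 10^{-6}$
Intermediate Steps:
$G{\left(A \right)} = 2$ ($G{\left(A \right)} = 1 + 1 = 2$)
$\frac{1}{G{\left(-833 \right)} + 484435} = \frac{1}{2 + 484435} = \frac{1}{484437}$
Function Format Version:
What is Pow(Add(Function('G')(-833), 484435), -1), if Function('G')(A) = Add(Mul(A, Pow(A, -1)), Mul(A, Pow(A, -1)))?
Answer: Rational(1, 484437) ≈ 2.0643e-6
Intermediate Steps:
Function('G')(A) = 2 (Function('G')(A) = Add(1, 1) = 2)
Pow(Add(Function('G')(-833), 484435), -1) = Pow(Add(2, 484435), -1) = Pow(484437, -1) = Rational(1, 484437)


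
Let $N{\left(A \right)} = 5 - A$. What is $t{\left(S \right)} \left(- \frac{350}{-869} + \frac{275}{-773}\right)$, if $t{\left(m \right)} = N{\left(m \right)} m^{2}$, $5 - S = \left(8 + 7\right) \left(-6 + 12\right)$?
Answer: $\frac{20531643750}{671737} \approx 30565.0$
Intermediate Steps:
$S = -85$ ($S = 5 - \left(8 + 7\right) \left(-6 + 12\right) = 5 - 15 \cdot 6 = 5 - 90 = -85$)
$t{\left(m \right)} = m^{2} \left(5 - m\right)$ ($t{\left(m \right)} = \left(5 - m\right) m^{2} = m^{2} \left(5 - m\right)$)
$t{\left(S \right)} \left(- \frac{350}{-869} + \frac{275}{-773}\right) = \left(-85\right)^{2} \left(5 - -85\right) \left(- \frac{350}{-869} + \frac{275}{-773}\right) = 7225 \left(5 + 85\right) \left(\left(-350\right) \left(- \frac{1}{869}\right) + 275 \left(- \frac{1}{773}\right)\right) = 7225 \cdot 90 \left(\frac{350}{869} - \frac{275}{773}\right) = 650250 \cdot \frac{31575}{671737} = \frac{20531643750}{671737}$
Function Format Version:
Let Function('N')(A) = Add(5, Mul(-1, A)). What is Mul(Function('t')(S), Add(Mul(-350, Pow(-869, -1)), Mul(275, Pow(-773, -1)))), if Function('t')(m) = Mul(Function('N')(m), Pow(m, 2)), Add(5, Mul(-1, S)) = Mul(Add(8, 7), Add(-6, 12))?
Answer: Rational(20531643750, 671737) ≈ 30565.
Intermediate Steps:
S = -85 (S = Add(5, Mul(-1, Mul(Add(8, 7), Add(-6, 12)))) = Add(5, Mul(-1, Mul(15, 6))) = Add(5, Mul(-1, 90)) = Add(5, -90) = -85)
Function('t')(m) = Mul(Pow(m, 2), Add(5, Mul(-1, m))) (Function('t')(m) = Mul(Add(5, Mul(-1, m)), Pow(m, 2)) = Mul(Pow(m, 2), Add(5, Mul(-1, m))))
Mul(Function('t')(S), Add(Mul(-350, Pow(-869, -1)), Mul(275, Pow(-773, -1)))) = Mul(Mul(Pow(-85, 2), Add(5, Mul(-1, -85))), Add(Mul(-350, Pow(-869, -1)), Mul(275, Pow(-773, -1)))) = Mul(Mul(7225, Add(5, 85)), Add(Mul(-350, Rational(-1, 869)), Mul(275, Rational(-1, 773)))) = Mul(Mul(7225, 90), Add(Rational(350, 869), Rational(-275, 773))) = Mul(650250, Rational(31575, 671737)) = Rational(20531643750, 671737)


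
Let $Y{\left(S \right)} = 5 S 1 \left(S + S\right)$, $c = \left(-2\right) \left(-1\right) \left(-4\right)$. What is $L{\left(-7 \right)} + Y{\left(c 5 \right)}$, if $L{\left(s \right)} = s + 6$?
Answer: $15999$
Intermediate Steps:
$c = -8$ ($c = 2 \left(-4\right) = -8$)
$Y{\left(S \right)} = 10 S^{2}$ ($Y{\left(S \right)} = 5 S 2 S = 10 S^{2}$)
$L{\left(s \right)} = 6 + s$
$L{\left(-7 \right)} + Y{\left(c 5 \right)} = \left(6 - 7\right) + 10 \left(\left(-8\right) 5\right)^{2} = -1 + 10 \left(-40\right)^{2} = -1 + 10 \cdot 1600 = -1 + 16000 = 15999$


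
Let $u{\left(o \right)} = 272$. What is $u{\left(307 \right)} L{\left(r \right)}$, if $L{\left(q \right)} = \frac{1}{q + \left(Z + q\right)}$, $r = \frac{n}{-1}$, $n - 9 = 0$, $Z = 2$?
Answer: $-17$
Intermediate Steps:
$n = 9$ ($n = 9 + 0 = 9$)
$r = -9$ ($r = \frac{9}{-1} = 9 \left(-1\right) = -9$)
$L{\left(q \right)} = \frac{1}{2 + 2 q}$ ($L{\left(q \right)} = \frac{1}{q + \left(2 + q\right)} = \frac{1}{2 + 2 q}$)
$u{\left(307 \right)} L{\left(r \right)} = 272 \frac{1}{2 \left(1 - 9\right)} = 272 \frac{1}{2 \left(-8\right)} = 272 \cdot \frac{1}{2} \left(- \frac{1}{8}\right) = 272 \left(- \frac{1}{16}\right) = -17$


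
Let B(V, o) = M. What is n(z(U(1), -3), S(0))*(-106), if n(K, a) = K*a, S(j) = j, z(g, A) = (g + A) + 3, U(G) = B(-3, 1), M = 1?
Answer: 0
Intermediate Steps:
B(V, o) = 1
U(G) = 1
z(g, A) = 3 + A + g (z(g, A) = (A + g) + 3 = 3 + A + g)
n(z(U(1), -3), S(0))*(-106) = ((3 - 3 + 1)*0)*(-106) = (1*0)*(-106) = 0*(-106) = 0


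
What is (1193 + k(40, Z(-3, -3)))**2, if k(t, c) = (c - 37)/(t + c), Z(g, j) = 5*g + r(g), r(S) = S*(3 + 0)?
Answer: 362026729/256 ≈ 1.4142e+6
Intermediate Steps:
r(S) = 3*S (r(S) = S*3 = 3*S)
Z(g, j) = 8*g (Z(g, j) = 5*g + 3*g = 8*g)
k(t, c) = (-37 + c)/(c + t)
(1193 + k(40, Z(-3, -3)))**2 = (1193 + (-37 + 8*(-3))/(8*(-3) + 40))**2 = (1193 + (-37 - 24)/(-24 + 40))**2 = (1193 - 61/16)**2 = (19027/16)**2 = 362026729/256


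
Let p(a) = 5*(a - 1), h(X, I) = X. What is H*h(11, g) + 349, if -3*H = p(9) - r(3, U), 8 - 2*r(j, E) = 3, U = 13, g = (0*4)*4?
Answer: 423/2 ≈ 211.50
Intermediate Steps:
g = 0 (g = 0*4 = 0)
r(j, E) = 5/2 (r(j, E) = 4 - 1/2*3 = 4 - 3/2 = 5/2)
p(a) = -5 + 5*a (p(a) = 5*(-1 + a) = -5 + 5*a)
H = -25/2 (H = -((-5 + 5*9) - 1*5/2)/3 = -((-5 + 45) - 5/2)/3 = -(40 - 5/2)/3 = -1/3*75/2 = -25/2 ≈ -12.500)
H*h(11, g) + 349 = -25/2*11 + 349 = -275/2 + 349 = 423/2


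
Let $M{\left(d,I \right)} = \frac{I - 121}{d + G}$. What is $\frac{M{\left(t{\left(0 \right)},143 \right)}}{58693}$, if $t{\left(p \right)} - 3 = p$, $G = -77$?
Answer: $- \frac{11}{2171641} \approx -5.0653 \cdot 10^{-6}$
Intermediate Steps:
$t{\left(p \right)} = 3 + p$
$M{\left(d,I \right)} = \frac{-121 + I}{-77 + d}$ ($M{\left(d,I \right)} = \frac{I - 121}{d - 77} = \frac{-121 + I}{-77 + d}$)
$\frac{M{\left(t{\left(0 \right)},143 \right)}}{58693} = \frac{\frac{1}{-77 + \left(3 + 0\right)} \left(-121 + 143\right)}{58693} = \frac{1}{-77 + 3} \cdot 22 \cdot \frac{1}{58693} = \frac{1}{-74} \cdot 22 \cdot \frac{1}{58693} = \left(- \frac{1}{74}\right) 22 \cdot \frac{1}{58693} = \left(- \frac{11}{37}\right) \frac{1}{58693} = - \frac{11}{2171641}$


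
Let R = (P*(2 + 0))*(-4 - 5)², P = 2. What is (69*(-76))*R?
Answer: -1699056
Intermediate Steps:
R = 324 (R = (2*(2 + 0))*(-4 - 5)² = (2*2)*(-9)² = 4*81 = 324)
(69*(-76))*R = (69*(-76))*324 = -5244*324 = -1699056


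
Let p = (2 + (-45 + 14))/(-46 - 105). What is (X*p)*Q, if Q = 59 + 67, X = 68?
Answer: 248472/151 ≈ 1645.5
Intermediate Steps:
Q = 126
p = 29/151 (p = (2 - 31)/(-151) = -29*(-1/151) = 29/151 ≈ 0.19205)
(X*p)*Q = (68*(29/151))*126 = (1972/151)*126 = 248472/151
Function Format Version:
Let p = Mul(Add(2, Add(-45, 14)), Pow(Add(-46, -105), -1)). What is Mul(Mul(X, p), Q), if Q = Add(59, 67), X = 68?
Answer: Rational(248472, 151) ≈ 1645.5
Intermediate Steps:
Q = 126
p = Rational(29, 151) (p = Mul(Add(2, -31), Pow(-151, -1)) = Mul(-29, Rational(-1, 151)) = Rational(29, 151) ≈ 0.19205)
Mul(Mul(X, p), Q) = Mul(Mul(68, Rational(29, 151)), 126) = Mul(Rational(1972, 151), 126) = Rational(248472, 151)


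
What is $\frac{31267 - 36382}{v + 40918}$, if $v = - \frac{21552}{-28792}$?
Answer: $- \frac{18408885}{147266576} \approx -0.125$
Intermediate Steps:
$v = \frac{2694}{3599}$ ($v = \left(-21552\right) \left(- \frac{1}{28792}\right) = \frac{2694}{3599} \approx 0.74854$)
$\frac{31267 - 36382}{v + 40918} = \frac{31267 - 36382}{\frac{2694}{3599} + 40918} = - \frac{5115}{\frac{147266576}{3599}} = \left(-5115\right) \frac{3599}{147266576} = - \frac{18408885}{147266576}$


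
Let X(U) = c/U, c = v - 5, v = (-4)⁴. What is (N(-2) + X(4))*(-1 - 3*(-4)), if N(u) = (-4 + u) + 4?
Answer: 2673/4 ≈ 668.25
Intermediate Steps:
v = 256
N(u) = u
c = 251 (c = 256 - 5 = 251)
X(U) = 251/U
(N(-2) + X(4))*(-1 - 3*(-4)) = (-2 + 251/4)*(-1 - 3*(-4)) = (-2 + 251*(¼))*(-1 + 12) = (-2 + 251/4)*11 = (243/4)*11 = 2673/4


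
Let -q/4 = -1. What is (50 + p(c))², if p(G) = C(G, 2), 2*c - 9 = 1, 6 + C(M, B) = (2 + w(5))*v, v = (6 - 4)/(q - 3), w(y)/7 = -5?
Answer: 484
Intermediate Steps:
q = 4 (q = -4*(-1) = 4)
w(y) = -35 (w(y) = 7*(-5) = -35)
v = 2 (v = (6 - 4)/(4 - 3) = 2/1 = 2*1 = 2)
C(M, B) = -72 (C(M, B) = -6 + (2 - 35)*2 = -6 - 33*2 = -6 - 66 = -72)
c = 5 (c = 9/2 + (½)*1 = 9/2 + ½ = 5)
p(G) = -72
(50 + p(c))² = (50 - 72)² = (-22)² = 484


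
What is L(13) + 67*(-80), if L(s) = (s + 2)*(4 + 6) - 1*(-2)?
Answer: -5208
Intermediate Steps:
L(s) = 22 + 10*s (L(s) = (2 + s)*10 + 2 = (20 + 10*s) + 2 = 22 + 10*s)
L(13) + 67*(-80) = (22 + 10*13) + 67*(-80) = (22 + 130) - 5360 = 152 - 5360 = -5208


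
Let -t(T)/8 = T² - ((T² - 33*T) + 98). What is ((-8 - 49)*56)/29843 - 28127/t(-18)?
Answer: -857064973/165210848 ≈ -5.1877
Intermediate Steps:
t(T) = 784 - 264*T (t(T) = -8*(T² - ((T² - 33*T) + 98)) = -8*(T² - (98 + T² - 33*T)) = -8*(T² + (-98 - T² + 33*T)) = -8*(-98 + 33*T) = 784 - 264*T)
((-8 - 49)*56)/29843 - 28127/t(-18) = ((-8 - 49)*56)/29843 - 28127/(784 - 264*(-18)) = -57*56*(1/29843) - 28127/(784 + 4752) = -3192*1/29843 - 28127/5536 = -3192/29843 - 28127*1/5536 = -3192/29843 - 28127/5536 = -857064973/165210848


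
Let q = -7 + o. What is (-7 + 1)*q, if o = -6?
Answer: 78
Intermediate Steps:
q = -13 (q = -7 - 6 = -13)
(-7 + 1)*q = (-7 + 1)*(-13) = -6*(-13) = 78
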